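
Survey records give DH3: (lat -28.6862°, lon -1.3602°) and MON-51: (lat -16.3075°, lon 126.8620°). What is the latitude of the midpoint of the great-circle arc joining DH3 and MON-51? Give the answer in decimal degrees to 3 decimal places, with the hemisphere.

Bx = cos φ₂ cos Δλ = -0.593821,  By = cos φ₂ sin Δλ = 0.754011
φₘ = atan2(sin φ₁ + sin φ₂, √((cos φ₁ + Bx)² + By²)) = -43.36458°
λₘ = λ₁ + atan2(By, cos φ₁ + Bx) = 68.03802°

43.365°S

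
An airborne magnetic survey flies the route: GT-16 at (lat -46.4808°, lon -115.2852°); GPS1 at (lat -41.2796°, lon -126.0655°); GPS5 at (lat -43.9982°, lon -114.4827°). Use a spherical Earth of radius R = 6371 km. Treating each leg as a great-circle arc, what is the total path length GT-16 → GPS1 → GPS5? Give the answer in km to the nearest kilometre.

GT-16→GPS1: c = 0.162970 rad, d = 1038.28 km
GPS1→GPS5: c = 0.155943 rad, d = 993.51 km
Total = 1038.28 + 993.51 = 2031.79 km

2032 km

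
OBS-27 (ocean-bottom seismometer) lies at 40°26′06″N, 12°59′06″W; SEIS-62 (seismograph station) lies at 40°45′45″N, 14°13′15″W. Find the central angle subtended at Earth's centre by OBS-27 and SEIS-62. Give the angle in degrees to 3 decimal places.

0.994°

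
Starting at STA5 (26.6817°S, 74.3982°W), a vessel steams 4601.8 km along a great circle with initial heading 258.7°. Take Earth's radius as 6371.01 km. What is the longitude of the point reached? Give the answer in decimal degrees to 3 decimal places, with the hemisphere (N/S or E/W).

121.038°W

δ = d/R = 4601.8/6371.01 = 0.722303 rad
φ₂ = arcsin(sin φ₁ cos δ + cos φ₁ sin δ cos θ)
   = arcsin(-0.44903·0.75029 + 0.89351·0.66111·-0.19595) = -26.91394°
λ₂ = λ₁ + atan2(sin θ sin δ cos φ₁, cos δ − sin φ₁ sin φ₂) = -121.03758°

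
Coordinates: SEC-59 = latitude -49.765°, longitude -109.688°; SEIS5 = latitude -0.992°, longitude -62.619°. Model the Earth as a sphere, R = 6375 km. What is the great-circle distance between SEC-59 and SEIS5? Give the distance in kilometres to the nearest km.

7016 km

Δφ = 48.7730°,  Δλ = 47.0690°
a = sin²(Δφ/2) + cos φ₁ cos φ₂ sin²(Δλ/2) = 0.273450
c = 2·arcsin(√a) = 1.100556 rad = 63.0572°
d = R·c = 6375 × 1.100556 = 7016.0 km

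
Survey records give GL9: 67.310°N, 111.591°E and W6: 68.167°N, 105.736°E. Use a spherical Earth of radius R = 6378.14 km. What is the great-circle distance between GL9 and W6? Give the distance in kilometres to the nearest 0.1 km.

Δφ = 0.8570°,  Δλ = -5.8550°
a = sin²(Δφ/2) + cos φ₁ cos φ₂ sin²(Δλ/2) = 0.000430
c = 2·arcsin(√a) = 0.041482 rad = 2.3767°
d = R·c = 6378.14 × 0.041482 = 264.6 km

264.6 km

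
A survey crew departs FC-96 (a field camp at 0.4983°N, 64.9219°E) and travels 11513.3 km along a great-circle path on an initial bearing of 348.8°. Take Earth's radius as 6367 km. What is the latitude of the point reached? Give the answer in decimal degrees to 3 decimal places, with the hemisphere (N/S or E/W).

δ = d/R = 11513.3/6367 = 1.808277 rad
φ₂ = arcsin(sin φ₁ cos δ + cos φ₁ sin δ cos θ)
   = arcsin(0.00870·-0.23525 + 0.99996·0.97193·0.98096) = 72.05289°
λ₂ = λ₁ + atan2(sin θ sin δ cos φ₁, cos δ − sin φ₁ sin φ₂) = -77.29636°

72.053°N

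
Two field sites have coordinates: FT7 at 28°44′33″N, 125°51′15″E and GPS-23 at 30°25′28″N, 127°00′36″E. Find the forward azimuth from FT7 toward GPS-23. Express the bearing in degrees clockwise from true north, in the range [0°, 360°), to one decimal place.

30.6°

FT7: φ = +28.74250°, λ = +125.85417°
GPS-23: φ = +30.42444°, λ = +127.01000°
Δλ = 1.1558°
y = sin Δλ · cos φ₂ = 0.017394
x = cos φ₁ sin φ₂ − sin φ₁ cos φ₂ cos Δλ = 0.029436
θ = atan2(y, x) = 30.5796° → 30.5796° (mod 360°)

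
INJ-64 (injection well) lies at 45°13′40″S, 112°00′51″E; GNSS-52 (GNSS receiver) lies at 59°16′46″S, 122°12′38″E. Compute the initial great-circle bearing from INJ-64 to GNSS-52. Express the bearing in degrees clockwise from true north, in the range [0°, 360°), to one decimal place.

160.0°

INJ-64: φ = -45.22778°, λ = +112.01417°
GNSS-52: φ = -59.27944°, λ = +122.21056°
Δλ = 10.1964°
y = sin Δλ · cos φ₂ = 0.090432
x = cos φ₁ sin φ₂ − sin φ₁ cos φ₂ cos Δλ = -0.248524
θ = atan2(y, x) = 160.0047° → 160.0047° (mod 360°)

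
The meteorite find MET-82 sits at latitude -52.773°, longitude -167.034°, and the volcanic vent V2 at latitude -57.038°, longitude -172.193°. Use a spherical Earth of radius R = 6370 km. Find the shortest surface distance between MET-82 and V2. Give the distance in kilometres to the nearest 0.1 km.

577.2 km

Δφ = -4.2650°,  Δλ = -5.1590°
a = sin²(Δφ/2) + cos φ₁ cos φ₂ sin²(Δλ/2) = 0.002051
c = 2·arcsin(√a) = 0.090614 rad = 5.1918°
d = R·c = 6370 × 0.090614 = 577.2 km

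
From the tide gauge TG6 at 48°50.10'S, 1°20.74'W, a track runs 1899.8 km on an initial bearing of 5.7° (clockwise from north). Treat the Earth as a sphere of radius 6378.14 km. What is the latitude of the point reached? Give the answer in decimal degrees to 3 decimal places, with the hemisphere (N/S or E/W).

TG6: φ = -48.83500°, λ = -1.34567°
δ = d/R = 1899.8/6378.14 = 0.297861 rad
φ₂ = arcsin(sin φ₁ cos δ + cos φ₁ sin δ cos θ)
   = arcsin(-0.75282·0.95597 + 0.65823·0.29348·0.99506) = -31.83321°
λ₂ = λ₁ + atan2(sin θ sin δ cos φ₁, cos δ − sin φ₁ sin φ₂) = 0.62045°

31.833°S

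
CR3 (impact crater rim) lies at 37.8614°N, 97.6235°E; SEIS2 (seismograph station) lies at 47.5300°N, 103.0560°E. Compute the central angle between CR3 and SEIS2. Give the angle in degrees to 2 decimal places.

10.45°

Δφ = 9.6686°,  Δλ = 5.4325°
a = sin²(Δφ/2) + cos φ₁ cos φ₂ sin²(Δλ/2) = 0.008299
c = 2·arcsin(√a) = 0.182454 rad = 10.4539°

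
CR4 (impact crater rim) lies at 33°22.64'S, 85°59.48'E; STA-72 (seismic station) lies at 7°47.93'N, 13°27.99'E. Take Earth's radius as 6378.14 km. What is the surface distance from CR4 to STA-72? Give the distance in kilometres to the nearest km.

8905 km

CR4: φ = -33.37733°, λ = +85.99133°
STA-72: φ = +7.79883°, λ = +13.46650°
Δφ = 41.1762°,  Δλ = -72.5248°
a = sin²(Δφ/2) + cos φ₁ cos φ₂ sin²(Δλ/2) = 0.413104
c = 2·arcsin(√a) = 1.396118 rad = 79.9917°
d = R·c = 6378.14 × 1.396118 = 8904.6 km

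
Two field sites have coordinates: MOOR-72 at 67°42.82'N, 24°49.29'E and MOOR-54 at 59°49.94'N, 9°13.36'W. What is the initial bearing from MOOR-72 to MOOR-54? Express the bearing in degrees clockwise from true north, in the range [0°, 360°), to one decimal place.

258.5°

MOOR-72: φ = +67.71367°, λ = +24.82150°
MOOR-54: φ = +59.83233°, λ = -9.22267°
Δλ = -34.0442°
y = sin Δλ · cos φ₂ = -0.281333
x = cos φ₁ sin φ₂ − sin φ₁ cos φ₂ cos Δλ = -0.057425
θ = atan2(y, x) = -101.5366° → 258.4634° (mod 360°)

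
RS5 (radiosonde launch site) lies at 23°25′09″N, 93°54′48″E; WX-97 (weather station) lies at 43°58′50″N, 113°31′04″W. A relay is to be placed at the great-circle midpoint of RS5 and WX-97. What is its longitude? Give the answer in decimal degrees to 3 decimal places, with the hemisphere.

143.833°E

RS5: φ = +23.41917°, λ = +93.91333°
WX-97: φ = +43.98056°, λ = -113.51778°
Bx = cos φ₂ cos Δλ = -0.638670,  By = cos φ₂ sin Δλ = 0.331495
φₘ = atan2(sin φ₁ + sin φ₂, √((cos φ₁ + Bx)² + By²)) = 68.35712°
λₘ = λ₁ + atan2(By, cos φ₁ + Bx) = 143.83291°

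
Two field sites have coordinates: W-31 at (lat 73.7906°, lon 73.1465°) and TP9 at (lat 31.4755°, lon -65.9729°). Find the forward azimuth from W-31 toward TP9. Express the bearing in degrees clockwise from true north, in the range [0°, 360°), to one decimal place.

Δλ = -139.1194°
y = sin Δλ · cos φ₂ = -0.558186
x = cos φ₁ sin φ₂ − sin φ₁ cos φ₂ cos Δλ = 0.764949
θ = atan2(y, x) = -36.1184° → 323.8816° (mod 360°)

323.9°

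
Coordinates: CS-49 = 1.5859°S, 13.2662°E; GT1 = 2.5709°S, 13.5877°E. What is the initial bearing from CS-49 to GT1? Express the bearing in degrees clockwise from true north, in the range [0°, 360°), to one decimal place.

161.9°

Δλ = 0.3215°
y = sin Δλ · cos φ₂ = 0.005606
x = cos φ₁ sin φ₂ − sin φ₁ cos φ₂ cos Δλ = -0.017191
θ = atan2(y, x) = 161.9402° → 161.9402° (mod 360°)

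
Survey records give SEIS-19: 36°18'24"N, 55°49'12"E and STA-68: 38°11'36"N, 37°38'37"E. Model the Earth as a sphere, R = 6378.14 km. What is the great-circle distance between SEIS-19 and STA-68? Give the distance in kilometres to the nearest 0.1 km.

SEIS-19: φ = +36.30667°, λ = +55.82000°
STA-68: φ = +38.19333°, λ = +37.64361°
Δφ = 1.8867°,  Δλ = -18.1764°
a = sin²(Δφ/2) + cos φ₁ cos φ₂ sin²(Δλ/2) = 0.016073
c = 2·arcsin(√a) = 0.254242 rad = 14.5670°
d = R·c = 6378.14 × 0.254242 = 1621.6 km

1621.6 km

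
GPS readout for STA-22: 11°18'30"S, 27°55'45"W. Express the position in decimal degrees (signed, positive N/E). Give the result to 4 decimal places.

-11.3083°, -27.9292°

lat: 11.3083° S → -11.3083°
lon: 27.9292° W → -27.9292°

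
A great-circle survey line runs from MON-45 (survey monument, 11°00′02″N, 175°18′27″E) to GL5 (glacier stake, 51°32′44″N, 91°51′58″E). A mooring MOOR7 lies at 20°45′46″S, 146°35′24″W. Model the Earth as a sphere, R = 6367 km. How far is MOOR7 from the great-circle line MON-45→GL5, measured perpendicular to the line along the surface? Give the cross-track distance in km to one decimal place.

877.1 km

MON-45: φ = +11.00056°, λ = +175.30750°
GL5: φ = +51.54556°, λ = +91.86611°
MOOR7: φ = -20.76278°, λ = -146.59000°
δ₁₃ = central angle MON-45→MOOR7 = 0.857093 rad  (haversine)
θ₁₃ = bearing MON-45→MOOR7 = 130.246°,  θ₁₂ = bearing MON-45→GL5 = 320.712°
dₓₜ = R·arcsin(sin δ₁₃ · sin(θ₁₃ − θ₁₂)) = 6367·arcsin(0.75594·sin(-190.466°)) = 877.108 km
|dₓₜ| = 877.108 km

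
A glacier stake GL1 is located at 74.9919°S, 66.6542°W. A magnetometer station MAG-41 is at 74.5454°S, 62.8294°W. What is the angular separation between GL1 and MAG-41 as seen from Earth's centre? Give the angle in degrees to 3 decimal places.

Δφ = 0.4465°,  Δλ = 3.8248°
a = sin²(Δφ/2) + cos φ₁ cos φ₂ sin²(Δλ/2) = 0.000092
c = 2·arcsin(√a) = 0.019187 rad = 1.0993°

1.099°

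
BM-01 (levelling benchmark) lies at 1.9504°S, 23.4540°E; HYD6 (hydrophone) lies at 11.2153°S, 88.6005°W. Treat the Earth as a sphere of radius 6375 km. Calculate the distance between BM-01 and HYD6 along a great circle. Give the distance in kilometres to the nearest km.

Δφ = -9.2649°,  Δλ = -112.0545°
a = sin²(Δφ/2) + cos φ₁ cos φ₂ sin²(Δλ/2) = 0.680742
c = 2·arcsin(√a) = 1.940656 rad = 111.1914°
d = R·c = 6375 × 1.940656 = 12371.7 km

12372 km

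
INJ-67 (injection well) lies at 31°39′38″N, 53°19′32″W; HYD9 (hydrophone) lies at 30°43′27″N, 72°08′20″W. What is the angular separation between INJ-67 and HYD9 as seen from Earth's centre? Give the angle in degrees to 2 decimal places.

16.10°

INJ-67: φ = +31.66056°, λ = -53.32556°
HYD9: φ = +30.72417°, λ = -72.13889°
Δφ = -0.9364°,  Δλ = -18.8133°
a = sin²(Δφ/2) + cos φ₁ cos φ₂ sin²(Δλ/2) = 0.019613
c = 2·arcsin(√a) = 0.281013 rad = 16.1009°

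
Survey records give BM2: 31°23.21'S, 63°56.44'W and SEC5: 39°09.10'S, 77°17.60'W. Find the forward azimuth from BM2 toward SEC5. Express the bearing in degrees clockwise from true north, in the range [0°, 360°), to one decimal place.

230.8°

BM2: φ = -31.38683°, λ = -63.94067°
SEC5: φ = -39.15167°, λ = -77.29333°
Δλ = -13.3527°
y = sin Δλ · cos φ₂ = -0.179092
x = cos φ₁ sin φ₂ − sin φ₁ cos φ₂ cos Δλ = -0.146026
θ = atan2(y, x) = -129.1926° → 230.8074° (mod 360°)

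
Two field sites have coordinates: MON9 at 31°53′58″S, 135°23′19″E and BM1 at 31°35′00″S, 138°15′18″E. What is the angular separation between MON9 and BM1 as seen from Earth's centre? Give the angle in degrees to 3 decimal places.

MON9: φ = -31.89944°, λ = +135.38861°
BM1: φ = -31.58333°, λ = +138.25500°
Δφ = 0.3161°,  Δλ = 2.8664°
a = sin²(Δφ/2) + cos φ₁ cos φ₂ sin²(Δλ/2) = 0.000460
c = 2·arcsin(√a) = 0.042900 rad = 2.4580°

2.458°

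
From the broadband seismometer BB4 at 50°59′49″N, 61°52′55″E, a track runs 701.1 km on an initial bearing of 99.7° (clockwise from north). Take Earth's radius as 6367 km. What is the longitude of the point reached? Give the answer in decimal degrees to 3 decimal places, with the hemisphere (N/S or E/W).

BB4: φ = +50.99694°, λ = +61.88194°
δ = d/R = 701.1/6367 = 0.110115 rad
φ₂ = arcsin(sin φ₁ cos δ + cos φ₁ sin δ cos θ)
   = arcsin(0.77711·0.99394 + 0.62936·0.10989·-0.16849) = 49.53060°
λ₂ = λ₁ + atan2(sin θ sin δ cos φ₁, cos δ − sin φ₁ sin φ₂) = 71.48922°

71.489°E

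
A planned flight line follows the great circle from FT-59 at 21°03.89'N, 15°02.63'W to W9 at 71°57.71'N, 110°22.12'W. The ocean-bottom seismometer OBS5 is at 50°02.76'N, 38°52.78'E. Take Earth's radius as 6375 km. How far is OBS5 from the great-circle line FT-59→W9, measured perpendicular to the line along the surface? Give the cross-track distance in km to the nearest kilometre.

4759 km

FT-59: φ = +21.06483°, λ = -15.04383°
W9: φ = +71.96183°, λ = -110.36867°
OBS5: φ = +50.04600°, λ = +38.87967°
δ₁₃ = central angle FT-59→OBS5 = 0.891298 rad  (haversine)
θ₁₃ = bearing FT-59→OBS5 = 41.853°,  θ₁₂ = bearing FT-59→W9 = 341.044°
dₓₜ = R·arcsin(sin δ₁₃ · sin(θ₁₃ − θ₁₂)) = 6375·arcsin(0.77789·sin(-299.191°)) = 4759.138 km
|dₓₜ| = 4759.138 km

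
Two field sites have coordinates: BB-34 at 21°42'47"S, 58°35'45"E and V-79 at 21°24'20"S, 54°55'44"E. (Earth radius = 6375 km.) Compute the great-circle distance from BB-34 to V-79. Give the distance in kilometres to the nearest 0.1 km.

BB-34: φ = -21.71306°, λ = +58.59583°
V-79: φ = -21.40556°, λ = +54.92889°
Δφ = 0.3075°,  Δλ = -3.6669°
a = sin²(Δφ/2) + cos φ₁ cos φ₂ sin²(Δλ/2) = 0.000893
c = 2·arcsin(√a) = 0.059763 rad = 3.4241°
d = R·c = 6375 × 0.059763 = 381.0 km

381.0 km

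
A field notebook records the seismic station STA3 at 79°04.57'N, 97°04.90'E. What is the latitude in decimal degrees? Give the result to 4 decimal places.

79.0762°N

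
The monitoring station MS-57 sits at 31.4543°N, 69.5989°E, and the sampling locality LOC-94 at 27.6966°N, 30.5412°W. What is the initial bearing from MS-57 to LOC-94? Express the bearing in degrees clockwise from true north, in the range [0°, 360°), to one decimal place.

Δλ = -100.1401°
y = sin Δλ · cos φ₂ = -0.871591
x = cos φ₁ sin φ₂ − sin φ₁ cos φ₂ cos Δλ = 0.477835
θ = atan2(y, x) = -61.2670° → 298.7330° (mod 360°)

298.7°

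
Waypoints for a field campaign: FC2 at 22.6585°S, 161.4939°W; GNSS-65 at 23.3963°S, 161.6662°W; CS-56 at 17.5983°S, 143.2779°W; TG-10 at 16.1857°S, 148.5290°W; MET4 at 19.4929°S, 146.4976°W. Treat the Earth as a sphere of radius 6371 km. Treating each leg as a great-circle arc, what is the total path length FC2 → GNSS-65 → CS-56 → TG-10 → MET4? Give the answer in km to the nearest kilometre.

3109 km

FC2→GNSS-65: c = 0.013171 rad, d = 83.91 km
GNSS-65→CS-56: c = 0.316868 rad, d = 2018.77 km
CS-56→TG-10: c = 0.091089 rad, d = 580.33 km
TG-10→MET4: c = 0.066861 rad, d = 425.97 km
Total = 83.91 + 2018.77 + 580.33 + 425.97 = 3108.98 km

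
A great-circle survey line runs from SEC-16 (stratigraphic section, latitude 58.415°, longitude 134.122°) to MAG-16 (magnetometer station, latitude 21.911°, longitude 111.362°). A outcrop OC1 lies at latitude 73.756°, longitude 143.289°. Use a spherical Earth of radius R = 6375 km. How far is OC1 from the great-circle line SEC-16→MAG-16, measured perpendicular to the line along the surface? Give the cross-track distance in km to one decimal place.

δ₁₃ = central angle SEC-16→OC1 = 0.274735 rad  (haversine)
θ₁₃ = bearing SEC-16→OC1 = 9.455°,  θ₁₂ = bearing SEC-16→MAG-16 = 213.940°
dₓₜ = R·arcsin(sin δ₁₃ · sin(θ₁₃ − θ₁₂)) = 6375·arcsin(0.27129·sin(-204.485°)) = 718.316 km
|dₓₜ| = 718.316 km

718.3 km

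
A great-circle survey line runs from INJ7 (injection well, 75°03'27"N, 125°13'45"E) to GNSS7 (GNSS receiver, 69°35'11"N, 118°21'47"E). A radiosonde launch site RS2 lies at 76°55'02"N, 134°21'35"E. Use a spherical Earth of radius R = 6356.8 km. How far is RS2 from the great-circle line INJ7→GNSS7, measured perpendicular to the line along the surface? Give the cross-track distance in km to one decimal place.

INJ7: φ = +75.05750°, λ = +125.22917°
GNSS7: φ = +69.58639°, λ = +118.36306°
RS2: φ = +76.91722°, λ = +134.35972°
δ₁₃ = central angle INJ7→RS2 = 0.050330 rad  (haversine)
θ₁₃ = bearing INJ7→RS2 = 45.560°,  θ₁₂ = bearing INJ7→GNSS7 = 204.167°
dₓₜ = R·arcsin(sin δ₁₃ · sin(θ₁₃ − θ₁₂)) = 6356.8·arcsin(0.05031·sin(-158.606°)) = -116.661 km
|dₓₜ| = 116.661 km

116.7 km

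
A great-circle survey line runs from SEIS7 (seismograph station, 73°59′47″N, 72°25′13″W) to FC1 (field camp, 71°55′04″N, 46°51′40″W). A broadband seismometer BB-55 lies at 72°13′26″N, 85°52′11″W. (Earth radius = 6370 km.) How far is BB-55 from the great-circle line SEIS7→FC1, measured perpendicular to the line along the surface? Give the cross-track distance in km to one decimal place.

SEIS7: φ = +73.99639°, λ = -72.42028°
FC1: φ = +71.91778°, λ = -46.86111°
BB-55: φ = +72.22389°, λ = -85.86972°
δ₁₃ = central angle SEIS7→BB-55 = 0.074674 rad  (haversine)
θ₁₃ = bearing SEIS7→BB-55 = 252.138°,  θ₁₂ = bearing SEIS7→FC1 = 93.024°
dₓₜ = R·arcsin(sin δ₁₃ · sin(θ₁₃ − θ₁₂)) = 6370·arcsin(0.07460·sin(159.114°)) = 169.442 km
|dₓₜ| = 169.442 km

169.4 km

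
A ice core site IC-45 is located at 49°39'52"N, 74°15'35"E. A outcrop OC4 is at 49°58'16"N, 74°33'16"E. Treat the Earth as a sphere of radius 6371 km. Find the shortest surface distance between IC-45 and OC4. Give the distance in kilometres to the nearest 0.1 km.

IC-45: φ = +49.66444°, λ = +74.25972°
OC4: φ = +49.97111°, λ = +74.55444°
Δφ = 0.3067°,  Δλ = 0.2947°
a = sin²(Δφ/2) + cos φ₁ cos φ₂ sin²(Δλ/2) = 0.000010
c = 2·arcsin(√a) = 0.006298 rad = 0.3608°
d = R·c = 6371 × 0.006298 = 40.1 km

40.1 km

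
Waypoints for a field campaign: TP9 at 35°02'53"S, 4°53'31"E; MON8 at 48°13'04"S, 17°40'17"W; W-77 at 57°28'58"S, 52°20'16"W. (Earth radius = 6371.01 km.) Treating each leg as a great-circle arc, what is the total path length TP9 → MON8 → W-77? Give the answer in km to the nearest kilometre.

TP9: φ = -35.04806°, λ = +4.89194°
MON8: φ = -48.21778°, λ = -17.67139°
W-77: φ = -57.48278°, λ = -52.33778°
TP9→MON8: c = 0.371053 rad, d = 2363.98 km
MON8→W-77: c = 0.394026 rad, d = 2510.35 km
Total = 2363.98 + 2510.35 = 4874.33 km

4874 km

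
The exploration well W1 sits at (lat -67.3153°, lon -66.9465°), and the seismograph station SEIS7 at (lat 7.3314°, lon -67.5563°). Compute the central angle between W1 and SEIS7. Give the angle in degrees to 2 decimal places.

74.65°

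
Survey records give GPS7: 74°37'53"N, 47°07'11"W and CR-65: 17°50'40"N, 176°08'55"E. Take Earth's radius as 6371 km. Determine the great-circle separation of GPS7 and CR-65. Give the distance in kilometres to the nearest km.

GPS7: φ = +74.63139°, λ = -47.11972°
CR-65: φ = +17.84444°, λ = +176.14861°
Δφ = -56.7869°,  Δλ = -136.7317°
a = sin²(Δφ/2) + cos φ₁ cos φ₂ sin²(Δλ/2) = 0.444110
c = 2·arcsin(√a) = 1.458783 rad = 83.5821°
d = R·c = 6371 × 1.458783 = 9293.9 km

9294 km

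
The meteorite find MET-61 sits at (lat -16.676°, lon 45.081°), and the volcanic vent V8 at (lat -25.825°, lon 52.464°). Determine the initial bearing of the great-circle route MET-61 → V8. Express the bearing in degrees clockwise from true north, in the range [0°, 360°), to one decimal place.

144.3°

Δλ = 7.3830°
y = sin Δλ · cos φ₂ = 0.115668
x = cos φ₁ sin φ₂ − sin φ₁ cos φ₂ cos Δλ = -0.161144
θ = atan2(y, x) = 144.3295° → 144.3295° (mod 360°)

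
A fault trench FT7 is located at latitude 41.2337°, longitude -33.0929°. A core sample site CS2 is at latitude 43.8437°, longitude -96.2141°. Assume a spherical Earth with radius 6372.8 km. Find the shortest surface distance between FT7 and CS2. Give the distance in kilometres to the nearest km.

5053 km

Δφ = 2.6100°,  Δλ = -63.1212°
a = sin²(Δφ/2) + cos φ₁ cos φ₂ sin²(Δλ/2) = 0.149104
c = 2·arcsin(√a) = 0.792887 rad = 45.4291°
d = R·c = 6372.8 × 0.792887 = 5052.9 km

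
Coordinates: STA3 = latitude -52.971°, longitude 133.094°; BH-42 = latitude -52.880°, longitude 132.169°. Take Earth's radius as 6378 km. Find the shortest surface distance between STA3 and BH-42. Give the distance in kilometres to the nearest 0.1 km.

Δφ = 0.0910°,  Δλ = -0.9250°
a = sin²(Δφ/2) + cos φ₁ cos φ₂ sin²(Δλ/2) = 0.000024
c = 2·arcsin(√a) = 0.009861 rad = 0.5650°
d = R·c = 6378 × 0.009861 = 62.9 km

62.9 km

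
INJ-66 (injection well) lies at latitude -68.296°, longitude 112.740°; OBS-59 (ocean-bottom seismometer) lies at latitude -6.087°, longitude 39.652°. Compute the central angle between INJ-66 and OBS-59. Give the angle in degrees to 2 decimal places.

78.14°

Δφ = 62.2090°,  Δλ = -73.0880°
a = sin²(Δφ/2) + cos φ₁ cos φ₂ sin²(Δλ/2) = 0.397253
c = 2·arcsin(√a) = 1.363828 rad = 78.1416°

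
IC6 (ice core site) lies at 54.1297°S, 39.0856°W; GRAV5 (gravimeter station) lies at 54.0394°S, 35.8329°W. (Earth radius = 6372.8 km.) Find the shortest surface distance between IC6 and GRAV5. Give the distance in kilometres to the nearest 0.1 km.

Δφ = 0.0903°,  Δλ = 3.2527°
a = sin²(Δφ/2) + cos φ₁ cos φ₂ sin²(Δλ/2) = 0.000278
c = 2·arcsin(√a) = 0.033335 rad = 1.9100°
d = R·c = 6372.8 × 0.033335 = 212.4 km

212.4 km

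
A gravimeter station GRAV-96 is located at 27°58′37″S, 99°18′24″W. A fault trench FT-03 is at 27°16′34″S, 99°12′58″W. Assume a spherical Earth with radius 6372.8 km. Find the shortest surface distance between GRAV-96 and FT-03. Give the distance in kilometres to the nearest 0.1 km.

78.5 km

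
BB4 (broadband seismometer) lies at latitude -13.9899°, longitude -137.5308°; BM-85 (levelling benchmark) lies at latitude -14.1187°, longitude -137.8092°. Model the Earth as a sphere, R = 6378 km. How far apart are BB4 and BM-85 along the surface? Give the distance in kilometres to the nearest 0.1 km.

Δφ = -0.1288°,  Δλ = -0.2784°
a = sin²(Δφ/2) + cos φ₁ cos φ₂ sin²(Δλ/2) = 0.000007
c = 2·arcsin(√a) = 0.005222 rad = 0.2992°
d = R·c = 6378 × 0.005222 = 33.3 km

33.3 km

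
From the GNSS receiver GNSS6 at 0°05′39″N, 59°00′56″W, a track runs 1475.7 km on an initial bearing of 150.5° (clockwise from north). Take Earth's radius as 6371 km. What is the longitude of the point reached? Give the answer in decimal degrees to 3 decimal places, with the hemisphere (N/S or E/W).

GNSS6: φ = +0.09417°, λ = -59.01556°
δ = d/R = 1475.7/6371 = 0.231628 rad
φ₂ = arcsin(sin φ₁ cos δ + cos φ₁ sin δ cos θ)
   = arcsin(0.00164·0.97329 + 1.00000·0.22956·-0.87036) = -11.43176°
λ₂ = λ₁ + atan2(sin θ sin δ cos φ₁, cos δ − sin φ₁ sin φ₂) = -52.39291°

52.393°W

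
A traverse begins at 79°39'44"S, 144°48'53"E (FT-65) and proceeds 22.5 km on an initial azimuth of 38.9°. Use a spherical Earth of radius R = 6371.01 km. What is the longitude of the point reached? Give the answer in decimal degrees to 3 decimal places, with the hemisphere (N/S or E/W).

145.512°E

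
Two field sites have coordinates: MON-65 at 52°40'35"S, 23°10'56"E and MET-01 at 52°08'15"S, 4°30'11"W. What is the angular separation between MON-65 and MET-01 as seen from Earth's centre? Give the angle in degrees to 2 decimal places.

16.79°

MON-65: φ = -52.67639°, λ = +23.18222°
MET-01: φ = -52.13750°, λ = -4.50306°
Δφ = 0.5389°,  Δλ = -27.6853°
a = sin²(Δφ/2) + cos φ₁ cos φ₂ sin²(Δλ/2) = 0.021325
c = 2·arcsin(√a) = 0.293107 rad = 16.7938°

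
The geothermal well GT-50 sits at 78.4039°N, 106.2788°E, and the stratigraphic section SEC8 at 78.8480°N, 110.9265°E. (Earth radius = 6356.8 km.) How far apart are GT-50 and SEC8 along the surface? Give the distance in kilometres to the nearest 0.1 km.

Δφ = 0.4441°,  Δλ = 4.6477°
a = sin²(Δφ/2) + cos φ₁ cos φ₂ sin²(Δλ/2) = 0.000079
c = 2·arcsin(√a) = 0.017770 rad = 1.0181°
d = R·c = 6356.8 × 0.017770 = 113.0 km

113.0 km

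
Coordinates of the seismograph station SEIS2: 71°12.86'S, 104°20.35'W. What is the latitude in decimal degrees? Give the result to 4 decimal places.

71.2143°S

71° + 12.86′/60 = 71 + 0.21433 = 71.2143°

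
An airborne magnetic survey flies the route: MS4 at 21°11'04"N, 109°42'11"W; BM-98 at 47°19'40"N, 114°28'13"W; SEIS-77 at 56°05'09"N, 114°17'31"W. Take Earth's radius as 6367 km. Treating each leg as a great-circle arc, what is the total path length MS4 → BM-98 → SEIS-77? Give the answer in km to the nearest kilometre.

3910 km

MS4: φ = +21.18444°, λ = -109.70306°
BM-98: φ = +47.32778°, λ = -114.47028°
SEIS-77: φ = +56.08583°, λ = -114.29194°
MS4→BM-98: c = 0.461224 rad, d = 2936.62 km
BM-98→SEIS-77: c = 0.152869 rad, d = 973.32 km
Total = 2936.62 + 973.32 = 3909.93 km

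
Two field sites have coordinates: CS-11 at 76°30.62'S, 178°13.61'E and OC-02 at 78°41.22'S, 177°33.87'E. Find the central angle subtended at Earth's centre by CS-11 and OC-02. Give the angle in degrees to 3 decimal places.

CS-11: φ = -76.51033°, λ = +178.22683°
OC-02: φ = -78.68700°, λ = +177.56450°
Δφ = -2.1767°,  Δλ = -0.6623°
a = sin²(Δφ/2) + cos φ₁ cos φ₂ sin²(Δλ/2) = 0.000362
c = 2·arcsin(√a) = 0.038070 rad = 2.1813°

2.181°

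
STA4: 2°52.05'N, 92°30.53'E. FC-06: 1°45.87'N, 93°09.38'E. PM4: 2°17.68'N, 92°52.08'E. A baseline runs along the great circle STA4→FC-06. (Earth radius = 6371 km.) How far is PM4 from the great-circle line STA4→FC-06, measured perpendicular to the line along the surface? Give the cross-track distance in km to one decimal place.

STA4: φ = +2.86750°, λ = +92.50883°
FC-06: φ = +1.76450°, λ = +93.15633°
PM4: φ = +2.29467°, λ = +92.86800°
δ₁₃ = central angle STA4→PM4 = 0.011797 rad  (haversine)
θ₁₃ = bearing STA4→PM4 = 147.930°,  θ₁₂ = bearing STA4→FC-06 = 149.592°
dₓₜ = R·arcsin(sin δ₁₃ · sin(θ₁₃ − θ₁₂)) = 6371·arcsin(0.01180·sin(-1.662°)) = -2.180 km
|dₓₜ| = 2.180 km

2.2 km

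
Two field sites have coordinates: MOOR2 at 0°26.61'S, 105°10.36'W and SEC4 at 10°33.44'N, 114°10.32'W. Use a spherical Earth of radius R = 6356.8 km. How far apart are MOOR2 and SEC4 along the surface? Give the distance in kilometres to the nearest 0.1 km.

1573.4 km

MOOR2: φ = -0.44350°, λ = -105.17267°
SEC4: φ = +10.55733°, λ = -114.17200°
Δφ = 11.0008°,  Δλ = -8.9993°
a = sin²(Δφ/2) + cos φ₁ cos φ₂ sin²(Δλ/2) = 0.015238
c = 2·arcsin(√a) = 0.247519 rad = 14.1818°
d = R·c = 6356.8 × 0.247519 = 1573.4 km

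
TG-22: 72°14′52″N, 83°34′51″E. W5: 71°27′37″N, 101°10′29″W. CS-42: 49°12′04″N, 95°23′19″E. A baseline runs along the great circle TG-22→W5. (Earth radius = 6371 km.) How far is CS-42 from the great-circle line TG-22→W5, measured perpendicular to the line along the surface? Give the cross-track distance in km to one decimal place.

962.1 km

TG-22: φ = +72.24778°, λ = +83.58083°
W5: φ = +71.46028°, λ = -101.17472°
CS-42: φ = +49.20111°, λ = +95.38861°
δ₁₃ = central angle TG-22→CS-42 = 0.412876 rad  (haversine)
θ₁₃ = bearing TG-22→CS-42 = 160.535°,  θ₁₂ = bearing TG-22→W5 = 2.555°
dₓₜ = R·arcsin(sin δ₁₃ · sin(θ₁₃ − θ₁₂)) = 6371·arcsin(0.40125·sin(157.981°)) = 962.069 km
|dₓₜ| = 962.069 km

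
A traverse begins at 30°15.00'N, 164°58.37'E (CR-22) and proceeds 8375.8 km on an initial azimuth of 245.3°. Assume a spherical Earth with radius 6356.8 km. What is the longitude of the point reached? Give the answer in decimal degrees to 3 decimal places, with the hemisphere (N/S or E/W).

100.508°E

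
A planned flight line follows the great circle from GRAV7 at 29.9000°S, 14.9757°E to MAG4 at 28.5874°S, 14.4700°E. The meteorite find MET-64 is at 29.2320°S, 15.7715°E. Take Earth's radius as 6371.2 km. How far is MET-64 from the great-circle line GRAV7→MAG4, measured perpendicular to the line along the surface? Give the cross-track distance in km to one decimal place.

δ₁₃ = central angle GRAV7→MET-64 = 0.016789 rad  (haversine)
θ₁₃ = bearing GRAV7→MET-64 = 46.215°,  θ₁₂ = bearing GRAV7→MAG4 = 341.295°
dₓₜ = R·arcsin(sin δ₁₃ · sin(θ₁₃ − θ₁₂)) = 6371.2·arcsin(0.01679·sin(-295.080°)) = 96.880 km
|dₓₜ| = 96.880 km

96.9 km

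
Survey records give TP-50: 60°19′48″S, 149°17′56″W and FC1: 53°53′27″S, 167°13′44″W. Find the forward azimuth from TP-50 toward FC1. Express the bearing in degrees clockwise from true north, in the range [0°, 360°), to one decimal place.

295.7°

TP-50: φ = -60.33000°, λ = -149.29889°
FC1: φ = -53.89083°, λ = -167.22889°
Δλ = -17.9300°
y = sin Δλ · cos φ₂ = -0.181427
x = cos φ₁ sin φ₂ − sin φ₁ cos φ₂ cos Δλ = 0.087279
θ = atan2(y, x) = -64.3091° → 295.6909° (mod 360°)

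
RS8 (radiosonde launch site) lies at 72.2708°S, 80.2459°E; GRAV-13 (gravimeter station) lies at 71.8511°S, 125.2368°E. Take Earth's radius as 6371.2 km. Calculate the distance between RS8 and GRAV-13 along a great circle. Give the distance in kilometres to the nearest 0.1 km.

Δφ = 0.4197°,  Δλ = 44.9909°
a = sin²(Δφ/2) + cos φ₁ cos φ₂ sin²(Δλ/2) = 0.013899
c = 2·arcsin(√a) = 0.236339 rad = 13.5412°
d = R·c = 6371.2 × 0.236339 = 1505.8 km

1505.8 km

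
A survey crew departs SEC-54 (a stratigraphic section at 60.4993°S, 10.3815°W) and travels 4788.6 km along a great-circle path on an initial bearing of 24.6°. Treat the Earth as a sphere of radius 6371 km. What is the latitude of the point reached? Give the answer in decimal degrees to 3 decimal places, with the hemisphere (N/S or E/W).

δ = d/R = 4788.6/6371 = 0.751625 rad
φ₂ = arcsin(sin φ₁ cos δ + cos φ₁ sin δ cos θ)
   = arcsin(-0.87035·0.73058 + 0.49243·0.68283·0.90924) = -19.27682°
λ₂ = λ₁ + atan2(sin θ sin δ cos φ₁, cos δ − sin φ₁ sin φ₂) = 7.14402°

19.277°S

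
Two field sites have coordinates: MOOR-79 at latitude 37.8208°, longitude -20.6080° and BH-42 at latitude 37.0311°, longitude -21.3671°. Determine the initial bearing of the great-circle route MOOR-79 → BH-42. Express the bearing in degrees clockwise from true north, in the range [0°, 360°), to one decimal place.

217.6°

Δλ = -0.7591°
y = sin Δλ · cos φ₂ = -0.010576
x = cos φ₁ sin φ₂ − sin φ₁ cos φ₂ cos Δλ = -0.013739
θ = atan2(y, x) = -142.4118° → 217.5882° (mod 360°)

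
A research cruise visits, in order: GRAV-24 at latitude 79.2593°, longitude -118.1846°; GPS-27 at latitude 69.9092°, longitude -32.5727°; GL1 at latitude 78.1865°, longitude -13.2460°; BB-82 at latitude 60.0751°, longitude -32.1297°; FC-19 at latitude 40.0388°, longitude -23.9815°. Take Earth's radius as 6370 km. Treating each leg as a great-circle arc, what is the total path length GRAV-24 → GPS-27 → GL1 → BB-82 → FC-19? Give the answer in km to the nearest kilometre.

7942 km

GRAV-24→GPS-27: c = 0.382875 rad, d = 2438.92 km
GPS-27→GL1: c = 0.169793 rad, d = 1081.58 km
GL1→BB-82: c = 0.333333 rad, d = 2123.33 km
BB-82→FC-19: c = 0.360785 rad, d = 2298.20 km
Total = 2438.92 + 1081.58 + 2123.33 + 2298.20 = 7942.03 km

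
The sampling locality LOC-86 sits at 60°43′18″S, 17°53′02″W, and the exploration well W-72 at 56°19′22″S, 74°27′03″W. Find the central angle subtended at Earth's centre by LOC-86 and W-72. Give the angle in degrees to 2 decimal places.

28.92°

LOC-86: φ = -60.72167°, λ = -17.88389°
W-72: φ = -56.32278°, λ = -74.45083°
Δφ = 4.3989°,  Δλ = -56.5669°
a = sin²(Δφ/2) + cos φ₁ cos φ₂ sin²(Δλ/2) = 0.062359
c = 2·arcsin(√a) = 0.504779 rad = 28.9217°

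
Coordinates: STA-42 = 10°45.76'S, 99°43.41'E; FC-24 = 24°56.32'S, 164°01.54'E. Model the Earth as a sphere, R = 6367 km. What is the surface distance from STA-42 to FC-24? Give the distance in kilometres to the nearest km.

6922 km

STA-42: φ = -10.76267°, λ = +99.72350°
FC-24: φ = -24.93867°, λ = +164.02567°
Δφ = -14.1760°,  Δλ = 64.3022°
a = sin²(Δφ/2) + cos φ₁ cos φ₂ sin²(Δλ/2) = 0.267492
c = 2·arcsin(√a) = 1.087144 rad = 62.2887°
d = R·c = 6367 × 1.087144 = 6921.8 km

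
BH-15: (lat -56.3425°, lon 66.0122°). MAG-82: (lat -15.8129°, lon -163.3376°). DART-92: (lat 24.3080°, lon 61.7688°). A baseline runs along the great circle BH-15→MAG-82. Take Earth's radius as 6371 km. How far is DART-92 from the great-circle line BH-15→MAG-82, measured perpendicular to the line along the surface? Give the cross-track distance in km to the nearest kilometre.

δ₁₃ = central angle BH-15→DART-92 = 1.409020 rad  (haversine)
θ₁₃ = bearing BH-15→DART-92 = 356.082°,  θ₁₂ = bearing BH-15→MAG-82 = 132.663°
dₓₜ = R·arcsin(sin δ₁₃ · sin(θ₁₃ − θ₁₂)) = 6371·arcsin(0.98694·sin(223.419°)) = -4749.731 km
|dₓₜ| = 4749.731 km

4750 km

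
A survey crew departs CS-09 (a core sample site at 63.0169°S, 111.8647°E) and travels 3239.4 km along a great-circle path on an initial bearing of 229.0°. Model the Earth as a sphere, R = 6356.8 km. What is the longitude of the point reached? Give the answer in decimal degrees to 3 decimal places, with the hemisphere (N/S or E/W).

δ = d/R = 3239.4/6356.8 = 0.509596 rad
φ₂ = arcsin(sin φ₁ cos δ + cos φ₁ sin δ cos θ)
   = arcsin(-0.89114·0.87294 + 0.45373·0.48782·-0.65606) = -67.38735°
λ₂ = λ₁ + atan2(sin θ sin δ cos φ₁, cos δ − sin φ₁ sin φ₂) = 38.62473°

38.625°E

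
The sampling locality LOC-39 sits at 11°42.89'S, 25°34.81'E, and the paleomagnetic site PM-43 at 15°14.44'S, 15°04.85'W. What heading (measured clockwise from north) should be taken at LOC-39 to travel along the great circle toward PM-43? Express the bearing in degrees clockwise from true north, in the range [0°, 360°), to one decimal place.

260.2°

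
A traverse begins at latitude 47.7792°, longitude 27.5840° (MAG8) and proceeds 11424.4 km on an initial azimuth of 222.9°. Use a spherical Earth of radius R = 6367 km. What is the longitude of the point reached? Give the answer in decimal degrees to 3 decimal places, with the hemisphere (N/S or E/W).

δ = d/R = 11424.4/6367 = 1.794314 rad
φ₂ = arcsin(sin φ₁ cos δ + cos φ₁ sin δ cos θ)
   = arcsin(0.74056·-0.22166 + 0.67199·0.97512·-0.73254) = -40.10342°
λ₂ = λ₁ + atan2(sin θ sin δ cos φ₁, cos δ − sin φ₁ sin φ₂) = -32.62324°

32.623°W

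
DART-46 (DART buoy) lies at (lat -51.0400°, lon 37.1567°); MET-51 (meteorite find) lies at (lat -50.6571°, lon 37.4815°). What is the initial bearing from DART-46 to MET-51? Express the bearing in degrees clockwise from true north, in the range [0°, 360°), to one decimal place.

28.3°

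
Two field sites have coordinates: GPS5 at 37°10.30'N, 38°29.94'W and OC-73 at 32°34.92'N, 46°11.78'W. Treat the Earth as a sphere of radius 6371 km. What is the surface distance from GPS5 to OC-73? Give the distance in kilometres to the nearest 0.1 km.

867.5 km

GPS5: φ = +37.17167°, λ = -38.49900°
OC-73: φ = +32.58200°, λ = -46.19633°
Δφ = -4.5897°,  Δλ = -7.6973°
a = sin²(Δφ/2) + cos φ₁ cos φ₂ sin²(Δλ/2) = 0.004628
c = 2·arcsin(√a) = 0.136168 rad = 7.8019°
d = R·c = 6371 × 0.136168 = 867.5 km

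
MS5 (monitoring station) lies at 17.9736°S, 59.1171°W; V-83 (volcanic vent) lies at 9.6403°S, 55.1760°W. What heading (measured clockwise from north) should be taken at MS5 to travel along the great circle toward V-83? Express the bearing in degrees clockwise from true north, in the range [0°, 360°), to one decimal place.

25.2°

Δλ = 3.9411°
y = sin Δλ · cos φ₂ = 0.067760
x = cos φ₁ sin φ₂ − sin φ₁ cos φ₂ cos Δλ = 0.144212
θ = atan2(y, x) = 25.1673° → 25.1673° (mod 360°)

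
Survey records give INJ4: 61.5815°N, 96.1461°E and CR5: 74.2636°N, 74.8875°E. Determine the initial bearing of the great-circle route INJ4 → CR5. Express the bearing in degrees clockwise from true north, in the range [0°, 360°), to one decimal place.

Δλ = -21.2586°
y = sin Δλ · cos φ₂ = -0.098335
x = cos φ₁ sin φ₂ − sin φ₁ cos φ₂ cos Δλ = 0.235773
θ = atan2(y, x) = -22.6399° → 337.3601° (mod 360°)

337.4°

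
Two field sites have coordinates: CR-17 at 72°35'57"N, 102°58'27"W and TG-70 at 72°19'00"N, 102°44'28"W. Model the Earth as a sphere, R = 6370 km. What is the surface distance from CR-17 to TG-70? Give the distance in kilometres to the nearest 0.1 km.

CR-17: φ = +72.59917°, λ = -102.97417°
TG-70: φ = +72.31667°, λ = -102.74111°
Δφ = -0.2825°,  Δλ = 0.2331°
a = sin²(Δφ/2) + cos φ₁ cos φ₂ sin²(Δλ/2) = 0.000006
c = 2·arcsin(√a) = 0.005081 rad = 0.2911°
d = R·c = 6370 × 0.005081 = 32.4 km

32.4 km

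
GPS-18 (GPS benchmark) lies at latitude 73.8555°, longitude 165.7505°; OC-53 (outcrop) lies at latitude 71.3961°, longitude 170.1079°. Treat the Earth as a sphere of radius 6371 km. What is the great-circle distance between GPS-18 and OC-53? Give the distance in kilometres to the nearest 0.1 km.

Δφ = -2.4594°,  Δλ = 4.3574°
a = sin²(Δφ/2) + cos φ₁ cos φ₂ sin²(Δλ/2) = 0.000589
c = 2·arcsin(√a) = 0.048534 rad = 2.7808°
d = R·c = 6371 × 0.048534 = 309.2 km

309.2 km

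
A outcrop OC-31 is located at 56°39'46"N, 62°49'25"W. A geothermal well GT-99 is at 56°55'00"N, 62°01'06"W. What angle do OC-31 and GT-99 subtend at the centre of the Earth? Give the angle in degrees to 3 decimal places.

OC-31: φ = +56.66278°, λ = -62.82361°
GT-99: φ = +56.91667°, λ = -62.01833°
Δφ = 0.2539°,  Δλ = 0.8053°
a = sin²(Δφ/2) + cos φ₁ cos φ₂ sin²(Δλ/2) = 0.000020
c = 2·arcsin(√a) = 0.008882 rad = 0.5089°

0.509°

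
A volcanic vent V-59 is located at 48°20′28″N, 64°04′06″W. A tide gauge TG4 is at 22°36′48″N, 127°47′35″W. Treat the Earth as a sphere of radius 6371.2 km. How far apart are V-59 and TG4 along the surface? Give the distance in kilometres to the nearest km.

6229 km

V-59: φ = +48.34111°, λ = -64.06833°
TG4: φ = +22.61333°, λ = -127.79306°
Δφ = -25.7278°,  Δλ = -63.7247°
a = sin²(Δφ/2) + cos φ₁ cos φ₂ sin²(Δλ/2) = 0.220549
c = 2·arcsin(√a) = 0.977736 rad = 56.0201°
d = R·c = 6371.2 × 0.977736 = 6229.4 km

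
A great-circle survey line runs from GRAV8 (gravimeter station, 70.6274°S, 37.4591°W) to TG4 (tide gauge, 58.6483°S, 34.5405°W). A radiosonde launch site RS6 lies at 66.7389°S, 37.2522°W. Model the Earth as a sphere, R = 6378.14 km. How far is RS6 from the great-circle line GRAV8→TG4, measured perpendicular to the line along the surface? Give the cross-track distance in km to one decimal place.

45.9 km

δ₁₃ = central angle GRAV8→RS6 = 0.067880 rad  (haversine)
θ₁₃ = bearing GRAV8→RS6 = 1.205°,  θ₁₂ = bearing GRAV8→TG4 = 7.296°
dₓₜ = R·arcsin(sin δ₁₃ · sin(θ₁₃ − θ₁₂)) = 6378.14·arcsin(0.06783·sin(-6.091°)) = -45.905 km
|dₓₜ| = 45.905 km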